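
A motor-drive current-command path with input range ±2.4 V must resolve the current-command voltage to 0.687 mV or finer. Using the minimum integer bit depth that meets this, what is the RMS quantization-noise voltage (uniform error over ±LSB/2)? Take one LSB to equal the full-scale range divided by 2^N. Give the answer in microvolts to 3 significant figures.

169 µV

The full-scale span is 2.4 − (-2.4) = 4.8 V.
Need 2^N ≥ 4.8 V / 0.687 mV = 6987 → N_min = 13.
Step size = 4.8/8192 V = 0.58594 mV.
V_rms = LSB/√12 = 169 µV.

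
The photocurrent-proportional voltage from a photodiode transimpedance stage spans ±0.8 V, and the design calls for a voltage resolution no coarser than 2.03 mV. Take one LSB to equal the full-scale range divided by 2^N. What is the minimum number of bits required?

10 bits

Range = 0.8 − (-0.8) = 1.6 V.
Levels needed ≥ 1.6/2.03 mV = 788.2. 2^10 = 1024 suffices, so N_min = 10.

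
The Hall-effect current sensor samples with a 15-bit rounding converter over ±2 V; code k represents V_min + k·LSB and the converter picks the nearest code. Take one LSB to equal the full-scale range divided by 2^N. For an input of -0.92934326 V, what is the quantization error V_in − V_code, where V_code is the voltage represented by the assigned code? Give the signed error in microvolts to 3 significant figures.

−22.0 µV

The full-scale span is 2 − (-2) = 4 V. LSB = 4 V / 2^15 ≈ 122.1 µV.
(-0.92934326 − (-2)) / LSB = 1.07065674 × 32768/4 = 8770.8200. Nearest integer: k = 8771.
V_code = V_min + k × range/2^15 = -2 + 8771 × 4/32768 = -0.92932128906 V.
V_in − V_code = -0.92934326 − (-0.92932128906) = −22.0 µV.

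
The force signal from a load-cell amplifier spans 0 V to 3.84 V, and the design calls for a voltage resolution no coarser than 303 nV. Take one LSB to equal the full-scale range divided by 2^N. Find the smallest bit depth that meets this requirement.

Full-scale range = 3.84 V.
3.84 V / 303 nV = 1.267e7. Since 2^23 = 8388608 and 2^24 = 16777216, N = 24.

24 bits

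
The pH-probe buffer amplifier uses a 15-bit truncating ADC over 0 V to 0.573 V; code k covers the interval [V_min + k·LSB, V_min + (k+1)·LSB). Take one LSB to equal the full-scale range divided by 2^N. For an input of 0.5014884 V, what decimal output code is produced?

Full-scale range = 0.573 V. LSB = 0.573 V / 2^15 ≈ 17.49 µV.
code = ⌊(V_in − V_min)/LSB⌋ = ⌊(V_in − V_min) × 2^15 / range⌋
     = ⌊(0.5014884 − (0)) × 32768 / 0.573⌋ = ⌊0.5014884 × 32768/0.573⌋
     = ⌊28678.485⌋ = 28678.

28678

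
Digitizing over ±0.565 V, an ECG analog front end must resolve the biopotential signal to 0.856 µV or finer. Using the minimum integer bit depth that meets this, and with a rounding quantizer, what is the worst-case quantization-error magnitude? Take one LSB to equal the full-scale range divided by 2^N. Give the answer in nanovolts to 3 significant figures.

269 nV

Span: 0.565 V − (-0.565 V) = 1.13 V.
1.13 V / 0.856 µV = 1.320e6. Since 2^20 = 1048576 and 2^21 = 2097152, N = 21.
LSB = 1.13 V ÷ 2^21 = 1.13/2097152 V = 0.53883 µV.
|e|_max = LSB/2 = 269 nV.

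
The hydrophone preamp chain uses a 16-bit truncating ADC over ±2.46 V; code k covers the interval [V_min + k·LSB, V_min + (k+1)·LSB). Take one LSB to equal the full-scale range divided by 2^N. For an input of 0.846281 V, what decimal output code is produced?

44040

Span: 2.46 V − (-2.46 V) = 4.92 V. LSB = 4.92 V / 2^16 ≈ 75.07 µV.
(V_in − V_min) × 2^16/range = (0.846281 − (-2.46)) × 65536/4.92 = 44040.738.
Floor → code = 44040.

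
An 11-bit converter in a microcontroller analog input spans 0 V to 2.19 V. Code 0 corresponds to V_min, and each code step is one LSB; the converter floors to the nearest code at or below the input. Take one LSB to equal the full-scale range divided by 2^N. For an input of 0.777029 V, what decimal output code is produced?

726

V_FS = 2.19 V. LSB = 2.19 V / 2^11 ≈ 1.069 mV.
code = ⌊(V_in − V_min)/LSB⌋ = ⌊(V_in − V_min) × 2^11 / range⌋
     = ⌊(0.777029 − (0)) × 2048 / 2.19⌋ = ⌊0.777029 × 2048/2.19⌋
     = ⌊726.646⌋ = 726.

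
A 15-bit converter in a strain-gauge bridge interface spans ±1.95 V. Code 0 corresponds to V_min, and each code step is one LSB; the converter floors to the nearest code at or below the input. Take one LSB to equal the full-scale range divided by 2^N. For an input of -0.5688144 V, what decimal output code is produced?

Range = 1.95 − (-1.95) = 3.9 V. LSB = 3.9 V / 2^15 ≈ 119.0 µV.
(V_in − V_min) × 2^15/range = (-0.5688144 − (-1.95)) × 32768/3.9 = 11604.792.
Floor → code = 11604.

11604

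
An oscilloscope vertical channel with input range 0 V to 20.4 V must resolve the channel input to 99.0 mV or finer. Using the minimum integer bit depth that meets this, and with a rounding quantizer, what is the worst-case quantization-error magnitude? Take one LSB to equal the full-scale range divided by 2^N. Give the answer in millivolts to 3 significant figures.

39.8 mV

Full-scale range = 20.4 V.
Levels needed ≥ 20.4/99.0 mV = 206.1. 2^8 = 256 suffices, so N_min = 8.
LSB = 20.4 V ÷ 2^8 = 20.4/256 V = 79.688 mV.
|e|_max = LSB/2 = 39.8 mV.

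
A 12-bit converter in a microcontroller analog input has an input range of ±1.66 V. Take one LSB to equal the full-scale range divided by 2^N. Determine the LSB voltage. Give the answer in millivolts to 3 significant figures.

0.811 mV

The full-scale span is 1.66 − (-1.66) = 3.32 V.
There are 2^12 = 4096 steps.
Step size = 3.32/4096 V = 0.811 mV.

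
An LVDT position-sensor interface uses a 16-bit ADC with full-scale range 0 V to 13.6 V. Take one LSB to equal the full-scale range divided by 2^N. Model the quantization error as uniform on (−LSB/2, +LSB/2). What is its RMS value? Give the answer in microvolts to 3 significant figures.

59.9 µV

Range is 13.6 V.
LSB = 13.6 V ÷ 2^16 = 13.6/65536 V = 207.52 µV.
σ_q = LSB/√12 = 207.52 µV/3.4641 = 59.9 µV.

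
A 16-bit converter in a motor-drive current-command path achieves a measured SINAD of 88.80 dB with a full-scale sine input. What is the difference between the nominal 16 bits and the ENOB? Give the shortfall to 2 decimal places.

1.54 bits

Effective bits = (88.80 − 1.76)/6.02 = 14.4585.
16 − 14.4585 = 1.54 bits below nominal.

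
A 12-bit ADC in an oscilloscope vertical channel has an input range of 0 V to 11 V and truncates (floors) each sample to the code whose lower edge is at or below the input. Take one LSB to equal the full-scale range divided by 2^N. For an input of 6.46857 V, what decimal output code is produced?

Full-scale range = 11 V. LSB = 11 V / 2^12 ≈ 2.686 mV.
code = ⌊(V_in − V_min)/LSB⌋ = ⌊(V_in − V_min) × 2^12 / range⌋
     = ⌊(6.46857 − (0)) × 4096 / 11⌋ = ⌊6.46857 × 4096/11⌋
     = ⌊2408.660⌋ = 2408.

2408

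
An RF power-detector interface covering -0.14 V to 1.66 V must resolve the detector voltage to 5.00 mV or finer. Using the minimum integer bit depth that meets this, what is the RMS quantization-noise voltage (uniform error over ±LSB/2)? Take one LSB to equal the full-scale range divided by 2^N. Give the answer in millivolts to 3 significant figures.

Range = 1.66 − (-0.14) = 1.8 V.
Need 2^N ≥ 1.8 V / 5.00 mV = 360.0 → N_min = 9.
Step size = 1.8/512 V = 3.5156 mV.
σ_q = LSB/√12 = 3.5156 mV/3.4641 = 1.01 mV.

1.01 mV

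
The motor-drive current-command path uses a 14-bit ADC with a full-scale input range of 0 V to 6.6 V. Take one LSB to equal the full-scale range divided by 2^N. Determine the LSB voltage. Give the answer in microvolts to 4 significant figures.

Full-scale range = 6.6 V.
There are 2^14 = 16384 steps.
LSB = 6.6 V ÷ 2^14 = 6.6/16384 V = 402.8 µV.

402.8 µV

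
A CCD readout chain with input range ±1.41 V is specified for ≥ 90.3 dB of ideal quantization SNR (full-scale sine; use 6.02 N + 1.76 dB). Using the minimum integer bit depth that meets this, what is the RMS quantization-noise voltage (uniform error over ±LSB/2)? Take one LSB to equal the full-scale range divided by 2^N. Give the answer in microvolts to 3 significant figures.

Range = 1.41 − (-1.41) = 2.82 V.
N ≥ (90.3 − 1.76)/6.02 = 14.708 → N_min = 15.
LSB = 2.82 V ÷ 2^15 = 2.82/32768 V = 86.060 µV.
V_rms = LSB/√12 = 24.8 µV.

24.8 µV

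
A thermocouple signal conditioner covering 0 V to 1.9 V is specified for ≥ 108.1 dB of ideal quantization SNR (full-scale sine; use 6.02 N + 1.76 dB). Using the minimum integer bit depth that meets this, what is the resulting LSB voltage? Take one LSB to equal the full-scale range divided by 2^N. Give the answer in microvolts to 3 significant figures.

V_FS = 1.9 V.
Required N = ⌈(108.1 − 1.76)/6.02⌉ = ⌈17.664⌉ = 18.
Step size = 1.9/262144 V = 7.25 µV.

7.25 µV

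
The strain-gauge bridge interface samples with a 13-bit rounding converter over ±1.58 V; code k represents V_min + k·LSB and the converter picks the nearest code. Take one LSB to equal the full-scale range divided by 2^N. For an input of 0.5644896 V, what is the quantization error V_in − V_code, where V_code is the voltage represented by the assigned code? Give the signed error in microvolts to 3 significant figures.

The full-scale span is 1.58 − (-1.58) = 3.16 V. LSB = 3.16 V / 2^13 ≈ 385.7 µV.
(V_in − V_min)/LSB = (0.5644896 − (-1.58)) × 8192/3.16 = 5559.3857 → nearest code k = 5559.
V_code = V_min + k × range/2^13 = -1.58 + 5559 × 3.16/8192 = 0.5643408203 V.
V_in − V_code = 0.5644896 − (0.5643408203) = +149 µV.

+149 µV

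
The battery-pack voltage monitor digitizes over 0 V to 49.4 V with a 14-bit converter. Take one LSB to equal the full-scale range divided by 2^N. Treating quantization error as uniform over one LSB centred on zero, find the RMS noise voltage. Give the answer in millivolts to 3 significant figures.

Full-scale range = 49.4 V.
LSB = 49.4 V / 2^14 = 3.0151 mV.
For a uniform distribution on [−LSB/2, +LSB/2], V_rms = LSB/√12 = 3.0151 mV/3.4641 = 0.870 mV.

0.870 mV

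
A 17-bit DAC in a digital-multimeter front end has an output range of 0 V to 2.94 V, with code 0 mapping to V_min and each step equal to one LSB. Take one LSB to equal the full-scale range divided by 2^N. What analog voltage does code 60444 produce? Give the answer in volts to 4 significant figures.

Range is 2.94 V. LSB = 2.94 V / 2^17.
V_out = 0 + 60444 × (2.94/131072) V
      = 0 V + 1.35578 V = 1.35578 V.

1.356 V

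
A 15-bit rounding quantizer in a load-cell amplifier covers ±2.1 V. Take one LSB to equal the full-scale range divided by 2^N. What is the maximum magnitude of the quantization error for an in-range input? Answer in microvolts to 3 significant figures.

64.1 µV

Full-scale range = 2.1 V − (-2.1 V) = 4.2 V.
LSB = 4.2 V ÷ 2^15 = 4.2/32768 V = 128.17 µV.
Worst-case error for round-to-nearest is half an LSB: 64.1 µV.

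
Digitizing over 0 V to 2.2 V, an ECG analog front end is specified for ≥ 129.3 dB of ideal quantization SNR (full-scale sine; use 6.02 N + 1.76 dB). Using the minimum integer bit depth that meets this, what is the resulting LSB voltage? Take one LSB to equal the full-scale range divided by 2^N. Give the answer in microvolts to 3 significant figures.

Span = 2.2 V.
6.02 N + 1.76 ≥ 129.3 gives N ≥ 21.186, so the minimum integer is 22.
LSB = 2.2 V / 2^22 = 0.525 µV.

0.525 µV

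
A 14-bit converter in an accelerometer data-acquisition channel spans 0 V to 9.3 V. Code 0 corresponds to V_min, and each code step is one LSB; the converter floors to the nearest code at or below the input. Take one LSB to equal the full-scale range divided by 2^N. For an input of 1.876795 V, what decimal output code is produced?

Span = 9.3 V. LSB = 9.3 V / 2^14 ≈ 0.5676 mV.
V_in − V_min = 1.876795 − (0) = 1.876795 V.
Divide by LSB: 1.876795 × 16384/9.3 = 3306.3881.
Truncating gives code 3306.

3306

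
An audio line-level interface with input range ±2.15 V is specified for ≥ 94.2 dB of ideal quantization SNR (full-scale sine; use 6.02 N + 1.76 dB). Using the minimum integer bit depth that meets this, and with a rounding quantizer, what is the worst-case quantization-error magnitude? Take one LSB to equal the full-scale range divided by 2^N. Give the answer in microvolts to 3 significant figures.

Full-scale range = 2.15 V − (-2.15 V) = 4.3 V.
N ≥ (94.2 − 1.76)/6.02 = 15.355 → N_min = 16.
One LSB is 4.3 V / 65536 = 65.613 µV.
|e|_max = LSB/2 = 32.8 µV.

32.8 µV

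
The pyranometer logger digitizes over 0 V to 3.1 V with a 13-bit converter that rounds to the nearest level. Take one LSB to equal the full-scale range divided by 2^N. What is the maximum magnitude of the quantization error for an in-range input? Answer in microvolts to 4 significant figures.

Full-scale range = 3.1 V.
Step size = 3.1/8192 V = 378.418 µV.
|e|_max = LSB/2 = 189.2 µV.

189.2 µV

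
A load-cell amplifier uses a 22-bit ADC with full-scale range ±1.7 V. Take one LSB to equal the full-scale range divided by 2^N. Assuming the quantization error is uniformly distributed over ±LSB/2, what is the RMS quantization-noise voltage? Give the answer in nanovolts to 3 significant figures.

234 nV

Span: 1.7 V − (-1.7 V) = 3.4 V.
LSB = 3.4 V ÷ 2^22 = 3.4/4194304 V = 0.81062 µV.
σ_q = LSB/√12 = 0.81062 µV/3.4641 = 234 nV.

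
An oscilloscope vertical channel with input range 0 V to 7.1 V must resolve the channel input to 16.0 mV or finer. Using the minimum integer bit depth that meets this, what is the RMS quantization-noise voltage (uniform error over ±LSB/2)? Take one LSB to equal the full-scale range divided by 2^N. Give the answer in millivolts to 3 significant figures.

Full-scale range = 7.1 V.
Levels needed ≥ 7.1/16.0 mV = 443.7. 2^9 = 512 suffices, so N_min = 9.
Step size = 7.1/512 V = 13.867 mV.
V_rms = LSB/√12 = 4.00 mV.

4.00 mV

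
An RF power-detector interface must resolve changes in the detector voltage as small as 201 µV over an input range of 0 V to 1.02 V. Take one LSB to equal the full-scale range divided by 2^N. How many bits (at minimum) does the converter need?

13 bits

Range is 1.02 V.
Need 2^N ≥ 1.02 V / 201 µV = 5075 → N_min = 13.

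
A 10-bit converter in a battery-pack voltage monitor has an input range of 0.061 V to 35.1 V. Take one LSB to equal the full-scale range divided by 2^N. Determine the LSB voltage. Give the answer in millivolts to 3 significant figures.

34.2 mV

Full-scale range = 35.1 V − (0.061 V) = 35.039 V.
There are 2^10 = 1024 steps.
Step size = 35.039/1024 V = 34.2 mV.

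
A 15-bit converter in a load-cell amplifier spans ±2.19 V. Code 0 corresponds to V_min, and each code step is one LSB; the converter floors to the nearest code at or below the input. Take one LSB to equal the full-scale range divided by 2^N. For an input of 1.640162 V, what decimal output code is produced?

28654

Full-scale range = 2.19 V − (-2.19 V) = 4.38 V. LSB = 4.38 V / 2^15 ≈ 133.7 µV.
(V_in − V_min) × 2^15/range = (1.640162 − (-2.19)) × 32768/4.38 = 28654.509.
Floor → code = 28654.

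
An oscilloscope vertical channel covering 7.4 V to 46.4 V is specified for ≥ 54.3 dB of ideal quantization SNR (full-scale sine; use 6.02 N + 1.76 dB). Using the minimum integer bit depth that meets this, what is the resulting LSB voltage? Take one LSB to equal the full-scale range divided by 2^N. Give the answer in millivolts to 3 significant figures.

76.2 mV

The full-scale span is 46.4 − (7.4) = 39 V.
N ≥ (54.3 − 1.76)/6.02 = 8.728 → N_min = 9.
LSB = 39 V ÷ 2^9 = 39/512 V = 76.2 mV.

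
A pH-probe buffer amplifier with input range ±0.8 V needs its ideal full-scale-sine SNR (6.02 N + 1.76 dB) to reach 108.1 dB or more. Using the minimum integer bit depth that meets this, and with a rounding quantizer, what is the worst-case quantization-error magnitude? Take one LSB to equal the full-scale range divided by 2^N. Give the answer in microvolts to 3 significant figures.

Full-scale range = 0.8 V − (-0.8 V) = 1.6 V.
N ≥ (108.1 − 1.76)/6.02 = 17.664 → N_min = 18.
Step size = 1.6/262144 V = 6.1035 µV.
Max error for round-to-nearest is LSB/2 = 3.05 µV.

3.05 µV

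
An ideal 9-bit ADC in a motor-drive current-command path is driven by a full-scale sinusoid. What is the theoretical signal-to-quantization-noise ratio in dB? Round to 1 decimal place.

SNR = 6.02·9 + 1.76 = 55.94 dB.

55.9 dB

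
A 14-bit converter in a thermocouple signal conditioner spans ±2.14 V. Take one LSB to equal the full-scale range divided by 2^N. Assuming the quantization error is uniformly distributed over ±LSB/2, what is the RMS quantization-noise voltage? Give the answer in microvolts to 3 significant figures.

The full-scale span is 2.14 − (-2.14) = 4.28 V.
LSB = 4.28 V / 2^14 = 261.23 µV.
For a uniform distribution on [−LSB/2, +LSB/2], V_rms = LSB/√12 = 261.23 µV/3.4641 = 75.4 µV.

75.4 µV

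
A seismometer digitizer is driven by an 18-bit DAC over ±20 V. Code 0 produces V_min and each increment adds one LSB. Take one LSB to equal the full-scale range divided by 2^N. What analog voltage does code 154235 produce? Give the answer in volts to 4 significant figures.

3.534 V

Full-scale range = 20 V − (-20 V) = 40 V. LSB = 40 V / 2^18.
V_out = -20 + 154235 × (40/262144) V
      = -20 + 23.5344 = 3.53439 V.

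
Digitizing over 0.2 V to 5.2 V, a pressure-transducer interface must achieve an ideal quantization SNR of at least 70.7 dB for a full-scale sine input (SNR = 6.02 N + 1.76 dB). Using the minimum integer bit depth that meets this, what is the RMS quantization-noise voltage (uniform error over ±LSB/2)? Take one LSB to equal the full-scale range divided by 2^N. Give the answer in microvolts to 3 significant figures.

Full-scale range = 5.2 V − (0.2 V) = 5 V.
Solving 6.02 N ≥ 70.7 − 1.76: N ≥ 11.452. Round up → N = 12.
One LSB is 5 V / 4096 = 1.2207 mV.
σ_q = LSB/√12 = 1.2207 mV/3.4641 = 352 µV.

352 µV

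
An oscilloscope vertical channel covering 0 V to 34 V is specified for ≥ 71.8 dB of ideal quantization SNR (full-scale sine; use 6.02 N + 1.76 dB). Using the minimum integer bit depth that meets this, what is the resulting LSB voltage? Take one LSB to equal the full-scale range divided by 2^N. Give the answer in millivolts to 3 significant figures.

Range is 34 V.
Required N = ⌈(71.8 − 1.76)/6.02⌉ = ⌈11.635⌉ = 12.
Step size = 34/4096 V = 8.30 mV.

8.30 mV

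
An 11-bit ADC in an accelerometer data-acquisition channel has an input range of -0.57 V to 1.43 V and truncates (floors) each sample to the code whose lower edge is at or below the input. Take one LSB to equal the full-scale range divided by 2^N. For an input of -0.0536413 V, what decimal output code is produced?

528

Range = 1.43 − (-0.57) = 2 V. LSB = 2 V / 2^11 ≈ 0.9766 mV.
code = ⌊(V_in − V_min)/LSB⌋ = ⌊(V_in − V_min) × 2^11 / range⌋
     = ⌊(-0.0536413 − (-0.57)) × 2048 / 2⌋ = ⌊0.5163587 × 2048/2⌋
     = ⌊528.751⌋ = 528.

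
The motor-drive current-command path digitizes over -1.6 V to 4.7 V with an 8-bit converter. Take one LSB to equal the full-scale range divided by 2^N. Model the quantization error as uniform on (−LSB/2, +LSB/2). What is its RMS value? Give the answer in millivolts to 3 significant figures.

Full-scale range = 4.7 V − (-1.6 V) = 6.3 V.
LSB = 6.3 V ÷ 2^8 = 6.3/256 V = 24.609 mV.
For a uniform distribution on [−LSB/2, +LSB/2], V_rms = LSB/√12 = 24.609 mV/3.4641 = 7.10 mV.

7.10 mV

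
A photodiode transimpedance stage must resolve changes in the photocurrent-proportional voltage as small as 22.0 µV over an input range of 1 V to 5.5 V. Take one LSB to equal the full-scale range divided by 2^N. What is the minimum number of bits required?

Range = 5.5 − (1) = 4.5 V.
Need 2^N ≥ 4.5 V / 22.0 µV = 204500 → N_min = 18.

18 bits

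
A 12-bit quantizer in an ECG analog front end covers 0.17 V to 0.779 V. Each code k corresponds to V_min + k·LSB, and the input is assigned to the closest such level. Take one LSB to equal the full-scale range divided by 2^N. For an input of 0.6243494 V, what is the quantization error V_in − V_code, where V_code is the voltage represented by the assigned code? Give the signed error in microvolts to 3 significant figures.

−21.7 µV

The full-scale span is 0.779 − (0.17) = 0.609 V. LSB = 0.609 V / 2^12 ≈ 148.7 µV.
Position in LSBs: (0.6243494 − (0.17)) × 4096/0.609 = 3055.8541; rounding gives k = 3056.
V_code = V_min + k × range/2^12 = 0.17 + 3056 × 0.609/4096 = 0.6243710938 V.
V_in − V_code = 0.6243494 − (0.6243710938) = −21.7 µV.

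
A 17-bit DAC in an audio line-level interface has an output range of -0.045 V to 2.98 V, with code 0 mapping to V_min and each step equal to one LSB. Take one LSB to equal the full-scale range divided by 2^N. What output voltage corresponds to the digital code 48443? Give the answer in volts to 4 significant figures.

Span: 2.98 V − (-0.045 V) = 3.025 V. LSB = 3.025 V / 2^17.
Output = V_min + (48443/131072) × range = -0.045 + 0.369591 × 3.025 V
      = -0.045 + 1.11801 = 1.07301 V.

1.073 V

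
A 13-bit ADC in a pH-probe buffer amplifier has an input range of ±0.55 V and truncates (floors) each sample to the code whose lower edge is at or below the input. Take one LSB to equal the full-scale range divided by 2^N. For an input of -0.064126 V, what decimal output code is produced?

3618

Range = 0.55 − (-0.55) = 1.1 V. LSB = 1.1 V / 2^13 ≈ 134.3 µV.
code = ⌊(V_in − V_min)/LSB⌋ = ⌊(V_in − V_min) × 2^13 / range⌋
     = ⌊(-0.064126 − (-0.55)) × 8192 / 1.1⌋ = ⌊0.485874 × 8192/1.1⌋
     = ⌊3618.436⌋ = 3618.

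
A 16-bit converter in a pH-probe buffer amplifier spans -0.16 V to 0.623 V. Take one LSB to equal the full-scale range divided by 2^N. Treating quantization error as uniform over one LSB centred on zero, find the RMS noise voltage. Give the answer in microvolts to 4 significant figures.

3.449 µV

The full-scale span is 0.623 − (-0.16) = 0.783 V.
LSB = 0.783 V / 2^16 = 11.9476 µV.
σ_q = LSB/√12 = 11.9476 µV/3.4641 = 3.449 µV.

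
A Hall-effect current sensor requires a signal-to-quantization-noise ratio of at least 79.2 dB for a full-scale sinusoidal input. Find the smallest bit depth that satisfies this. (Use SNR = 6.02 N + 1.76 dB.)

13 bits

N ≥ (79.2 − 1.76)/6.02 = 12.864 → N_min = 13.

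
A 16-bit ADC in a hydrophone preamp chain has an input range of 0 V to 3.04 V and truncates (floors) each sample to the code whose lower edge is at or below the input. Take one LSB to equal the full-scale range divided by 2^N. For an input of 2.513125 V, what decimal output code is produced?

Span = 3.04 V. LSB = 3.04 V / 2^16 ≈ 46.39 µV.
(V_in − V_min) × 2^16/range = (2.513125 − (0)) × 65536/3.04 = 54177.684.
Floor → code = 54177.

54177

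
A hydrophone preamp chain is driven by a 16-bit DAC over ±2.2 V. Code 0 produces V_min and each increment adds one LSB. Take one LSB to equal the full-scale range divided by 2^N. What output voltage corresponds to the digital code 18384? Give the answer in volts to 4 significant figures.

-0.9657 V

Full-scale range = 2.2 V − (-2.2 V) = 4.4 V. LSB = 4.4 V / 2^16.
V_out = -2.2 + 18384 × (4.4/65536) V
      = -2.2 V + 1.23428 V = -0.965723 V.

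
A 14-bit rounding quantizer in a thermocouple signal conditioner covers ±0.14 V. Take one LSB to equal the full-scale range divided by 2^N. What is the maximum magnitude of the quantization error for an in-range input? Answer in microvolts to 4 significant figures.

8.545 µV

The full-scale span is 0.14 − (-0.14) = 0.28 V.
Step size = 0.28/16384 V = 17.0898 µV.
|e|_max = LSB/2 = 8.545 µV.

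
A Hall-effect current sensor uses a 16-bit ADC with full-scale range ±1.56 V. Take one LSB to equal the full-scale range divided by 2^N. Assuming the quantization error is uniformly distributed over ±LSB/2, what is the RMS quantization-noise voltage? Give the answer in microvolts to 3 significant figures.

13.7 µV

The full-scale span is 1.56 − (-1.56) = 3.12 V.
One LSB is 3.12 V / 65536 = 47.607 µV.
For a uniform distribution on [−LSB/2, +LSB/2], V_rms = LSB/√12 = 47.607 µV/3.4641 = 13.7 µV.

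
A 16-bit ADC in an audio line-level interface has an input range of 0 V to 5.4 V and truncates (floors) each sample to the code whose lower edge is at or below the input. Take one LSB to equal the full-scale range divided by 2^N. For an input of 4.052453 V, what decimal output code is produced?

49181

Span = 5.4 V. LSB = 5.4 V / 2^16 ≈ 82.40 µV.
(V_in − V_min) × 2^16/range = (4.052453 − (0)) × 65536/5.4 = 49181.770.
Floor → code = 49181.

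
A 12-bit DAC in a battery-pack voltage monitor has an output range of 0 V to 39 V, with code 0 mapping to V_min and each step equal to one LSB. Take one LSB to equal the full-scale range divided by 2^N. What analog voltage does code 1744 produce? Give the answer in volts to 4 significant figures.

16.61 V

V_FS = 39 V. LSB = 39 V / 2^12.
V_out = V_min + code × LSB = 0 V + 1744 × 39 V / 4096
      = 0 + 16.6055 = 16.6055 V.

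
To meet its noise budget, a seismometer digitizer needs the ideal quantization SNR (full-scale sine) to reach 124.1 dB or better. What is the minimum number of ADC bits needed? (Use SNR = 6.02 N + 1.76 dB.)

21 bits

Solving 6.02 N ≥ 124.1 − 1.76: N ≥ 20.322. Round up → N = 21.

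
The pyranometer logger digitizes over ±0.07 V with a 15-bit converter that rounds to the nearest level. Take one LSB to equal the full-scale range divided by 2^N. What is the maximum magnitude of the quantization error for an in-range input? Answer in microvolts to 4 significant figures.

Span: 0.07 V − (-0.07 V) = 0.14 V.
LSB = 0.14 V ÷ 2^15 = 0.14/32768 V = 4.27246 µV.
A rounding quantizer has |error| ≤ LSB/2 = 2.136 µV.

2.136 µV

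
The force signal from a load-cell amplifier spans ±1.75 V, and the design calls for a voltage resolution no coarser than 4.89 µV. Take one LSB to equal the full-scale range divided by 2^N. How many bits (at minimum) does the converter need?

Span: 1.75 V − (-1.75 V) = 3.5 V.
Need 2^N ≥ 3.5 V / 4.89 µV = 715700 → N_min = 20.

20 bits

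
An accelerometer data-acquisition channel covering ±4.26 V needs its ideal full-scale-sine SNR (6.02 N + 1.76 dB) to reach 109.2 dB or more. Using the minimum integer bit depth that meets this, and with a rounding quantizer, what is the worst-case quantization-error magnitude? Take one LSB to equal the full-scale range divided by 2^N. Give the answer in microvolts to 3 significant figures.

16.3 µV

Span: 4.26 V − (-4.26 V) = 8.52 V.
6.02 N + 1.76 ≥ 109.2 gives N ≥ 17.847, so the minimum integer is 18.
Step size = 8.52/262144 V = 32.501 µV.
Half an LSB is 16.3 µV.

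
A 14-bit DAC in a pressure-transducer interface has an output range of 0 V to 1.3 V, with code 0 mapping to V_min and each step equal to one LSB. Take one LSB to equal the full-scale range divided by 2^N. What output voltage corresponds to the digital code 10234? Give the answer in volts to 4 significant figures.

Span = 1.3 V. LSB = 1.3 V / 2^14.
Output = V_min + (10234/16384) × range = 0 + 0.624634 × 1.3 V
      = 0 + 0.812024 = 0.812024 V.

0.8120 V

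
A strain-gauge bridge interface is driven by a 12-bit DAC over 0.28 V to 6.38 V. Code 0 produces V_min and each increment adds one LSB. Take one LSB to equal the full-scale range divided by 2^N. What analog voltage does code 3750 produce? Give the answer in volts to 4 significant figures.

Range = 6.38 − (0.28) = 6.1 V. LSB = 6.1 V / 2^12.
Output = V_min + (3750/4096) × range = 0.28 + 0.915527 × 6.1 V
      = 0.28 V + 5.58472 V = 5.86472 V.

5.865 V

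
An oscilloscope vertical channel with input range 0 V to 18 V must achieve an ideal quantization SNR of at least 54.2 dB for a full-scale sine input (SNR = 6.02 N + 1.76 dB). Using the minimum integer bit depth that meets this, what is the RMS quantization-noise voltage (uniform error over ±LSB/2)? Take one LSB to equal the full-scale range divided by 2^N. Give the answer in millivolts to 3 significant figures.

V_FS = 18 V.
6.02 N + 1.76 ≥ 54.2 gives N ≥ 8.711, so the minimum integer is 9.
Step size = 18/512 V = 35.156 mV.
RMS noise = LSB/√12 = 10.1 mV.

10.1 mV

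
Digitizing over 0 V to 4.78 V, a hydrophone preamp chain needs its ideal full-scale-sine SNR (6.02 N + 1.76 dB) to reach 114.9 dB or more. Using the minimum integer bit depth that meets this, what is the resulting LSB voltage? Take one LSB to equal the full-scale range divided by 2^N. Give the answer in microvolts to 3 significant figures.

9.12 µV

Span = 4.78 V.
N ≥ (114.9 − 1.76)/6.02 = 18.794 → N_min = 19.
LSB = 4.78 V / 2^19 = 9.12 µV.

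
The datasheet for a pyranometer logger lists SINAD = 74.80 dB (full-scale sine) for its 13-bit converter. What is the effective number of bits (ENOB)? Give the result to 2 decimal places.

12.13 bits

(74.80 − 1.76) / 6.02 = 73.04/6.02 = 12.1329 effective bits.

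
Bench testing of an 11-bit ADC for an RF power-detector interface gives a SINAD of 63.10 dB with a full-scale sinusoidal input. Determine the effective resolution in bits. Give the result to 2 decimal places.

ENOB = (63.10 − 1.76)/6.02 = 10.1894 bits.

10.19 bits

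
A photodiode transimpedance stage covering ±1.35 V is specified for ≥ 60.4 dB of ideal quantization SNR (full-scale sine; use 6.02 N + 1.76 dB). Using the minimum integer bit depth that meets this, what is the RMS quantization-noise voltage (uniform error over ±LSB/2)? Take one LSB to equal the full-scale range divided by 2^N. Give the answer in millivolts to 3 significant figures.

The full-scale span is 1.35 − (-1.35) = 2.7 V.
Required N = ⌈(60.4 − 1.76)/6.02⌉ = ⌈9.741⌉ = 10.
LSB = 2.7 V ÷ 2^10 = 2.7/1024 V = 2.6367 mV.
RMS noise = LSB/√12 = 0.761 mV.

0.761 mV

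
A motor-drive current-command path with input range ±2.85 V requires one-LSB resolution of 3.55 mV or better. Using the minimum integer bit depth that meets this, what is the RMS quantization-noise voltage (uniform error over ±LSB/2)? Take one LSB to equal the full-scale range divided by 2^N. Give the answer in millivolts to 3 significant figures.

Full-scale range = 2.85 V − (-2.85 V) = 5.7 V.
Required number of levels: 5.7/3.55 mV = 1605.6; smallest N with 2^N ≥ that is 11.
LSB = 5.7 V / 2^11 = 2.7832 mV.
σ_q = LSB/√12 = 2.7832 mV/3.4641 = 0.803 mV.

0.803 mV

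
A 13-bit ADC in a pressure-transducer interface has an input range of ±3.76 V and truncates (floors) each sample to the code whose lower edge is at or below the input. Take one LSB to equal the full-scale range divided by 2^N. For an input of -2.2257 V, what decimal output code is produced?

The full-scale span is 3.76 − (-3.76) = 7.52 V. LSB = 7.52 V / 2^13 ≈ 0.9180 mV.
code = ⌊(V_in − V_min)/LSB⌋ = ⌊(V_in − V_min) × 2^13 / range⌋
     = ⌊(-2.2257 − (-3.76)) × 8192 / 7.52⌋ = ⌊1.5343 × 8192/7.52⌋
     = ⌊1671.408⌋ = 1671.

1671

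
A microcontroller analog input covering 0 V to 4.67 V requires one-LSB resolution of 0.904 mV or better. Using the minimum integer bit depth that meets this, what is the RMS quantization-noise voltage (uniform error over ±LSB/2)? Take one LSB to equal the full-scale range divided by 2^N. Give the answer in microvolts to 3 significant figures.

Full-scale range = 4.67 V.
Need 2^N ≥ 4.67 V / 0.904 mV = 5166 → N_min = 13.
Step size = 4.67/8192 V = 0.57007 mV.
V_rms = LSB/√12 = 165 µV.

165 µV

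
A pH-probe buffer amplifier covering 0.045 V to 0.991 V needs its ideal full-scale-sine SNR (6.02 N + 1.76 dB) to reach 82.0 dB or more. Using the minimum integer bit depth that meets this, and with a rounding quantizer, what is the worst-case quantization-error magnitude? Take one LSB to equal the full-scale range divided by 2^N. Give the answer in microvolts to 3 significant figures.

28.9 µV

Span: 0.991 V − (0.045 V) = 0.946 V.
Required N = ⌈(82.0 − 1.76)/6.02⌉ = ⌈13.329⌉ = 14.
LSB = 0.946 V / 2^14 = 57.739 µV.
Half an LSB is 28.9 µV.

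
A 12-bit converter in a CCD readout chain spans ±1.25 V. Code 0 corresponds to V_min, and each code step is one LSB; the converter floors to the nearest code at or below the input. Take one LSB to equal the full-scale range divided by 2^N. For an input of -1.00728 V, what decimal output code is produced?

397

The full-scale span is 1.25 − (-1.25) = 2.5 V. LSB = 2.5 V / 2^12 ≈ 0.6104 mV.
code = ⌊(V_in − V_min)/LSB⌋ = ⌊(V_in − V_min) × 2^12 / range⌋
     = ⌊(-1.00728 − (-1.25)) × 4096 / 2.5⌋ = ⌊0.24272 × 4096/2.5⌋
     = ⌊397.672⌋ = 397.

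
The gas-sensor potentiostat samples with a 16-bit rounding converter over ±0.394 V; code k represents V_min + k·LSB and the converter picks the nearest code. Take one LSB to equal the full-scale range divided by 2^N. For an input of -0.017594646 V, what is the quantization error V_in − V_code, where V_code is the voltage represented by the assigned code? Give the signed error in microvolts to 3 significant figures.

−3.64 µV

Range = 0.394 − (-0.394) = 0.788 V. LSB = 0.788 V / 2^16 ≈ 12.02 µV.
(-0.017594646 − (-0.394)) / LSB = 0.376405354 × 65536/0.788 = 31304.6971. Nearest integer: k = 31305.
V_code = -0.394 + (31305/65536) × 0.788 = -0.017591003418 V.
e = -0.017594646 − (-0.017591003418) = −3.64 µV.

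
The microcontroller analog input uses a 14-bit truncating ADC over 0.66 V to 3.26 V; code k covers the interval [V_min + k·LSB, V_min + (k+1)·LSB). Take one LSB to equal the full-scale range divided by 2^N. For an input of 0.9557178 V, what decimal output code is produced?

Full-scale range = 3.26 V − (0.66 V) = 2.6 V. LSB = 2.6 V / 2^14 ≈ 158.7 µV.
V_in − V_min = 0.9557178 − (0.66) = 0.2957178 V.
Divide by LSB: 0.2957178 × 16384/2.6 = 1863.4771.
Truncating gives code 1863.

1863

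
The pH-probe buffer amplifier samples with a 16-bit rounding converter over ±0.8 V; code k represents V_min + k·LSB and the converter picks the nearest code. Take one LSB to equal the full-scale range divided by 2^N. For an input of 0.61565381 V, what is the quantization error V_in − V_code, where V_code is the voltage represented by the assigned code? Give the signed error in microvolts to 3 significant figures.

Full-scale range = 0.8 V − (-0.8 V) = 1.6 V. LSB = 1.6 V / 2^16 ≈ 24.41 µV.
Position in LSBs: (0.61565381 − (-0.8)) × 65536/1.6 = 57985.1801; rounding gives k = 57985.
Reconstructed level: -0.8 + 57985 × 1.6/65536 V = 0.61564941406 V.
Error = V_in − V_code = 0.61565381 − (0.61564941406) = +4.40 µV.

+4.40 µV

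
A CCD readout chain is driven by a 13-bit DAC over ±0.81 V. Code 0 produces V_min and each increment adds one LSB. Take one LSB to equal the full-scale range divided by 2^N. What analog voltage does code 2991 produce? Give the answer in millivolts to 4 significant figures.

Range = 0.81 − (-0.81) = 1.62 V. LSB = 1.62 V / 2^13.
V_out = V_min + code × LSB = -0.81 V + 2991 × 1.62 V / 8192
      = -0.81 V + 0.591482 V = -0.218518 V.

-218.5 mV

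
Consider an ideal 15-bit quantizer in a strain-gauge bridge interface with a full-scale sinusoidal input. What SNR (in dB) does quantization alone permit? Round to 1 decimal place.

92.1 dB

SNR = 6.02·15 + 1.76 = 92.06 dB.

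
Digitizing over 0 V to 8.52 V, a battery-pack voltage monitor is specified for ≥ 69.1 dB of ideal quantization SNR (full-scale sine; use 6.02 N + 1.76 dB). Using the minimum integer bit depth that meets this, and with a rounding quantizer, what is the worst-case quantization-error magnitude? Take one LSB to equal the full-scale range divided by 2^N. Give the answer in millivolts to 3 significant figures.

Full-scale range = 8.52 V.
Required N = ⌈(69.1 − 1.76)/6.02⌉ = ⌈11.186⌉ = 12.
One LSB is 8.52 V / 4096 = 2.0801 mV.
|e|_max = LSB/2 = 1.04 mV.

1.04 mV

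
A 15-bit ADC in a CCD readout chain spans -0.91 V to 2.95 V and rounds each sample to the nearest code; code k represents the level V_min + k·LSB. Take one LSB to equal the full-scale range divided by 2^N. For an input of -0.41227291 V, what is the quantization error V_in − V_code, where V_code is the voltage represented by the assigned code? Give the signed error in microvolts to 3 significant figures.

+31.2 µV

Full-scale range = 2.95 V − (-0.91 V) = 3.86 V. LSB = 3.86 V / 2^15 ≈ 117.8 µV.
(-0.41227291 − (-0.91)) / LSB = 0.49772709 × 32768/3.86 = 4225.2646. Nearest integer: k = 4225.
V_code = -0.91 + (4225/32768) × 3.86 = -0.41230407715 V.
Error = V_in − V_code = -0.41227291 − (-0.41230407715) = +31.2 µV.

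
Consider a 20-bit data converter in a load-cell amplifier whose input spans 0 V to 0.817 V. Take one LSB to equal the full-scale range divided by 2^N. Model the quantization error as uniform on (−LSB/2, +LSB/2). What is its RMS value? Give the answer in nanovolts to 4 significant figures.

Full-scale range = 0.817 V.
LSB = 0.817 V ÷ 2^20 = 0.817/1048576 V = 0.779152 µV.
RMS of a uniform error over width LSB is LSB/√12 = 224.9 nV.

224.9 nV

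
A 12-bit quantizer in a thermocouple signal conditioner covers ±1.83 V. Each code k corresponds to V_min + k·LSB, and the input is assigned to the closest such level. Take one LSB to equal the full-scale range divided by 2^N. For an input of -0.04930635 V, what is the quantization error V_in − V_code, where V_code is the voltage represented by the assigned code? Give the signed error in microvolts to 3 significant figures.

The full-scale span is 1.83 − (-1.83) = 3.66 V. LSB = 3.66 V / 2^12 ≈ 0.8936 mV.
(V_in − V_min)/LSB = (-0.04930635 − (-1.83)) × 4096/3.66 = 1992.8200 → nearest code k = 1993.
V_code = -1.83 + (1993/4096) × 3.66 = -0.04914550781 V.
V_in − V_code = -0.04930635 − (-0.04914550781) = −161 µV.

−161 µV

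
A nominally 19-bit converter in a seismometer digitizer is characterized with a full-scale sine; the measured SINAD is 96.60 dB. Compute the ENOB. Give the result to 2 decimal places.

15.75 bits

ENOB = (96.60 − 1.76)/6.02 = 15.7542 bits.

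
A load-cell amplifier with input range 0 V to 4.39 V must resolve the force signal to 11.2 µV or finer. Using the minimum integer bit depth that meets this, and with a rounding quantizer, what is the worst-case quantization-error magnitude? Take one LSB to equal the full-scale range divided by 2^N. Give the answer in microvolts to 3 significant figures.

Span = 4.39 V.
Levels needed ≥ 4.39/11.2 µV = 392000. 2^19 = 524288 suffices, so N_min = 19.
One LSB is 4.39 V / 524288 = 8.3733 µV.
Max error for round-to-nearest is LSB/2 = 4.19 µV.

4.19 µV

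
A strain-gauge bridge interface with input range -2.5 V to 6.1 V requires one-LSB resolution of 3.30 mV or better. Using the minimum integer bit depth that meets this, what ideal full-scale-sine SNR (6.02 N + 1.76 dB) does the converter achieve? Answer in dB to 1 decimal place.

74.0 dB

Span: 6.1 V − (-2.5 V) = 8.6 V.
Required number of levels: 8.6/3.30 mV = 2606.1; smallest N with 2^N ≥ that is 12.
6.02(12) + 1.76 = 74.00 dB.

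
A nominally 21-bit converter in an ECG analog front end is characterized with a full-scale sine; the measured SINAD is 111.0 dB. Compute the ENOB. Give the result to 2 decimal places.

18.15 bits

ENOB = (SINAD − 1.76) / 6.02 = (111.0 − 1.76) / 6.02 = 109.24 / 6.02 = 18.1462.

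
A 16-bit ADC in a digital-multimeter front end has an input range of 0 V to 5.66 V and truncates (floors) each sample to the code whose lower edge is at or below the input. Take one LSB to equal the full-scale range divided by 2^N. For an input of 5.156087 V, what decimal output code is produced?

59701

V_FS = 5.66 V. LSB = 5.66 V / 2^16 ≈ 86.36 µV.
V_in − V_min = 5.156087 − (0) = 5.156087 V.
Divide by LSB: 5.156087 × 65536/5.66 = 59701.2929.
Truncating gives code 59701.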